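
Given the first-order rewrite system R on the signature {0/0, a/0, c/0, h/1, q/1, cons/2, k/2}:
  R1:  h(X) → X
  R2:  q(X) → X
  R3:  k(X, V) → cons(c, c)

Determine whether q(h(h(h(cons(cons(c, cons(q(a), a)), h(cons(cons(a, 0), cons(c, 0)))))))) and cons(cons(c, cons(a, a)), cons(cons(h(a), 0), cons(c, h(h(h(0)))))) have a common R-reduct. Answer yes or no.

yes — NF(t₁) = cons(cons(c, cons(a, a)), cons(cons(a, 0), cons(c, 0))), NF(t₂) = cons(cons(c, cons(a, a)), cons(cons(a, 0), cons(c, 0)))

Reduce t₁ = q(h(h(h(cons(cons(c, cons(q(a), a)), h(cons(cons(a, 0), cons(c, 0)))))))):
1. q(h(h(h(cons(cons(c, cons(q(a), a)), h(cons(cons(a, 0), cons(c, 0))))))))  →  h(h(h(cons(cons(c, cons(q(a), a)), h(cons(cons(a, 0), cons(c, 0)))))))   [R2 at ε]
2. h(h(h(cons(cons(c, cons(q(a), a)), h(cons(cons(a, 0), cons(c, 0)))))))  →  h(h(cons(cons(c, cons(q(a), a)), h(cons(cons(a, 0), cons(c, 0))))))   [R1 at ε]
3. h(h(cons(cons(c, cons(q(a), a)), h(cons(cons(a, 0), cons(c, 0))))))  →  h(cons(cons(c, cons(q(a), a)), h(cons(cons(a, 0), cons(c, 0)))))   [R1 at ε]
4. h(cons(cons(c, cons(q(a), a)), h(cons(cons(a, 0), cons(c, 0)))))  →  cons(cons(c, cons(q(a), a)), h(cons(cons(a, 0), cons(c, 0))))   [R1 at ε]
5. cons(cons(c, cons(q(a), a)), h(cons(cons(a, 0), cons(c, 0))))  →  cons(cons(c, cons(a, a)), h(cons(cons(a, 0), cons(c, 0))))   [R2 at 1.2.1]
6. cons(cons(c, cons(a, a)), h(cons(cons(a, 0), cons(c, 0))))  →  cons(cons(c, cons(a, a)), cons(cons(a, 0), cons(c, 0)))   [R1 at 2]

Reduce t₂ = cons(cons(c, cons(a, a)), cons(cons(h(a), 0), cons(c, h(h(h(0)))))):
1. cons(cons(c, cons(a, a)), cons(cons(h(a), 0), cons(c, h(h(h(0))))))  →  cons(cons(c, cons(a, a)), cons(cons(a, 0), cons(c, h(h(h(0))))))   [R1 at 2.1.1]
2. cons(cons(c, cons(a, a)), cons(cons(a, 0), cons(c, h(h(h(0))))))  →  cons(cons(c, cons(a, a)), cons(cons(a, 0), cons(c, h(h(0)))))   [R1 at 2.2.2]
3. cons(cons(c, cons(a, a)), cons(cons(a, 0), cons(c, h(h(0)))))  →  cons(cons(c, cons(a, a)), cons(cons(a, 0), cons(c, h(0))))   [R1 at 2.2.2]
4. cons(cons(c, cons(a, a)), cons(cons(a, 0), cons(c, h(0))))  →  cons(cons(c, cons(a, a)), cons(cons(a, 0), cons(c, 0)))   [R1 at 2.2.2]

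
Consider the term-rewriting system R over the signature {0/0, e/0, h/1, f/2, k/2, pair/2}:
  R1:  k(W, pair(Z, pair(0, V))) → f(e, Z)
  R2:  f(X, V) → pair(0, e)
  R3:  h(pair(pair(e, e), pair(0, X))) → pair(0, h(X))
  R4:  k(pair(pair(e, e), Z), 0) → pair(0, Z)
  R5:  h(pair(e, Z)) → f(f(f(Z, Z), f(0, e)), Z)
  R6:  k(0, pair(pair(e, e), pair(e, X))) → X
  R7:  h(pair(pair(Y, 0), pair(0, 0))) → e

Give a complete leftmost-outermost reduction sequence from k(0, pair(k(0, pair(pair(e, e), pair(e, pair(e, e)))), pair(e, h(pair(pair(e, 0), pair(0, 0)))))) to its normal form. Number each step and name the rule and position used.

e

1. k(0, pair(k(0, pair(pair(e, e), pair(e, pair(e, e)))), pair(e, h(pair(pair(e, 0), pair(0, 0))))))  →  k(0, pair(pair(e, e), pair(e, h(pair(pair(e, 0), pair(0, 0))))))   [R6 at 2.1]
2. k(0, pair(pair(e, e), pair(e, h(pair(pair(e, 0), pair(0, 0))))))  →  h(pair(pair(e, 0), pair(0, 0)))   [R6 at ε]
3. h(pair(pair(e, 0), pair(0, 0)))  →  e   [R7 at ε]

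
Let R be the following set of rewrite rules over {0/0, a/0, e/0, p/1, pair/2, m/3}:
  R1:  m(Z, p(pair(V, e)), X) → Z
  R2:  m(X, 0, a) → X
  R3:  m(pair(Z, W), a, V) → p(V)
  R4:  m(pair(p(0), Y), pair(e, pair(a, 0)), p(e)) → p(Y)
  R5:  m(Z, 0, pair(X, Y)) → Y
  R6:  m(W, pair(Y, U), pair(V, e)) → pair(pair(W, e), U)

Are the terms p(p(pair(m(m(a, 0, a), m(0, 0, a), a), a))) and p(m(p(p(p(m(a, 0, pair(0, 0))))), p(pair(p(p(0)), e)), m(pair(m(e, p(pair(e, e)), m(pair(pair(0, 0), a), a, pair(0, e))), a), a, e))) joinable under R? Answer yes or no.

no — NF(t₁) = p(p(pair(a, a))), NF(t₂) = p(p(p(p(0))))

Reduce t₁ = p(p(pair(m(m(a, 0, a), m(0, 0, a), a), a))):
1. p(p(pair(m(m(a, 0, a), m(0, 0, a), a), a)))  →  p(p(pair(m(a, m(0, 0, a), a), a)))   [R2 at 1.1.1.1]
2. p(p(pair(m(a, m(0, 0, a), a), a)))  →  p(p(pair(m(a, 0, a), a)))   [R2 at 1.1.1.2]
3. p(p(pair(m(a, 0, a), a)))  →  p(p(pair(a, a)))   [R2 at 1.1.1]

Reduce t₂ = p(m(p(p(p(m(a, 0, pair(0, 0))))), p(pair(p(p(0)), e)), m(pair(m(e, p(pair(e, e)), m(pair(pair(0, 0), a), a, pair(0, e))), a), a, e))):
1. p(m(p(p(p(m(a, 0, pair(0, 0))))), p(pair(p(p(0)), e)), m(pair(m(e, p(pair(e, e)), m(pair(pair(0, 0), a), a, pair(0, e))), a), a, e)))  →  p(p(p(p(m(a, 0, pair(0, 0))))))   [R1 at 1]
2. p(p(p(p(m(a, 0, pair(0, 0))))))  →  p(p(p(p(0))))   [R5 at 1.1.1.1]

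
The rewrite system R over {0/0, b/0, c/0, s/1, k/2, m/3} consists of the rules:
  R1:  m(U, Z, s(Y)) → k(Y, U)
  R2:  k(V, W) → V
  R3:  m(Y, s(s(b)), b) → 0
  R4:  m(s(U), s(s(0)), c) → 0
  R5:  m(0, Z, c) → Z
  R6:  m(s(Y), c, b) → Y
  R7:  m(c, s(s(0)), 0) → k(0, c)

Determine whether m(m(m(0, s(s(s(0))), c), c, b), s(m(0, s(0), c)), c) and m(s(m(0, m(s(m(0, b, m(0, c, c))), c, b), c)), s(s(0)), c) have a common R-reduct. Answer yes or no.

Reduce t₁ = m(m(m(0, s(s(s(0))), c), c, b), s(m(0, s(0), c)), c):
1. m(m(m(0, s(s(s(0))), c), c, b), s(m(0, s(0), c)), c)  →  m(m(s(s(s(0))), c, b), s(m(0, s(0), c)), c)   [R5 at 1.1]
2. m(m(s(s(s(0))), c, b), s(m(0, s(0), c)), c)  →  m(s(s(0)), s(m(0, s(0), c)), c)   [R6 at 1]
3. m(s(s(0)), s(m(0, s(0), c)), c)  →  m(s(s(0)), s(s(0)), c)   [R5 at 2.1]
4. m(s(s(0)), s(s(0)), c)  →  0   [R4 at ε]

Reduce t₂ = m(s(m(0, m(s(m(0, b, m(0, c, c))), c, b), c)), s(s(0)), c):
1. m(s(m(0, m(s(m(0, b, m(0, c, c))), c, b), c)), s(s(0)), c)  →  0   [R4 at ε]

yes — NF(t₁) = 0, NF(t₂) = 0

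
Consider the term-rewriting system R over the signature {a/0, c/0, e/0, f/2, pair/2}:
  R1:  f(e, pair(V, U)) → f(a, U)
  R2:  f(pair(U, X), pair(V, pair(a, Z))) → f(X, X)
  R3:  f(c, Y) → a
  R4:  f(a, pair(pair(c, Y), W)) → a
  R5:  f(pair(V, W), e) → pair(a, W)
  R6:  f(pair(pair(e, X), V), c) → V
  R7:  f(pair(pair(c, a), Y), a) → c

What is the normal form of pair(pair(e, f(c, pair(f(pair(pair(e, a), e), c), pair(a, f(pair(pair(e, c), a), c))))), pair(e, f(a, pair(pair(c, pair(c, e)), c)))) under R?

pair(pair(e, a), pair(e, a))

1. pair(pair(e, f(c, pair(f(pair(pair(e, a), e), c), pair(a, f(pair(pair(e, c), a), c))))), pair(e, f(a, pair(pair(c, pair(c, e)), c))))  →  pair(pair(e, a), pair(e, f(a, pair(pair(c, pair(c, e)), c))))   [R3 at 1.2]
2. pair(pair(e, a), pair(e, f(a, pair(pair(c, pair(c, e)), c))))  →  pair(pair(e, a), pair(e, a))   [R4 at 2.2]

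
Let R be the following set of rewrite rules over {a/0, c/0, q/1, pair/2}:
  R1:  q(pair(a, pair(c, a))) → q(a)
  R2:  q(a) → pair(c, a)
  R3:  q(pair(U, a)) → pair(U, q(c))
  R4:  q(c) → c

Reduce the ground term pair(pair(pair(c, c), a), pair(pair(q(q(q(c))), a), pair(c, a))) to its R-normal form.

pair(pair(pair(c, c), a), pair(pair(c, a), pair(c, a)))

1. pair(pair(pair(c, c), a), pair(pair(q(q(q(c))), a), pair(c, a)))  →  pair(pair(pair(c, c), a), pair(pair(q(q(c)), a), pair(c, a)))   [R4 at 2.1.1.1.1]
2. pair(pair(pair(c, c), a), pair(pair(q(q(c)), a), pair(c, a)))  →  pair(pair(pair(c, c), a), pair(pair(q(c), a), pair(c, a)))   [R4 at 2.1.1.1]
3. pair(pair(pair(c, c), a), pair(pair(q(c), a), pair(c, a)))  →  pair(pair(pair(c, c), a), pair(pair(c, a), pair(c, a)))   [R4 at 2.1.1]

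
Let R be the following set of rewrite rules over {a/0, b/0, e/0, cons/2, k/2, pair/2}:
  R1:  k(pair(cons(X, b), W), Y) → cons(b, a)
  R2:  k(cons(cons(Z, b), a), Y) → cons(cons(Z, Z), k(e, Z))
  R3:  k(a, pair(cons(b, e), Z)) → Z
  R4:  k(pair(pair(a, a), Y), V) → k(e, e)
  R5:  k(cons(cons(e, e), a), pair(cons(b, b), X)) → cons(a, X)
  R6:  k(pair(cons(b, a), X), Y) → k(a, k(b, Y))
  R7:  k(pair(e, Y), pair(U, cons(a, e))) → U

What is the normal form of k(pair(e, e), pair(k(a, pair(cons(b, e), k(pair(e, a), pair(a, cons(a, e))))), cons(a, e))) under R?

a

1. k(pair(e, e), pair(k(a, pair(cons(b, e), k(pair(e, a), pair(a, cons(a, e))))), cons(a, e)))  →  k(a, pair(cons(b, e), k(pair(e, a), pair(a, cons(a, e)))))   [R7 at ε]
2. k(a, pair(cons(b, e), k(pair(e, a), pair(a, cons(a, e)))))  →  k(pair(e, a), pair(a, cons(a, e)))   [R3 at ε]
3. k(pair(e, a), pair(a, cons(a, e)))  →  a   [R7 at ε]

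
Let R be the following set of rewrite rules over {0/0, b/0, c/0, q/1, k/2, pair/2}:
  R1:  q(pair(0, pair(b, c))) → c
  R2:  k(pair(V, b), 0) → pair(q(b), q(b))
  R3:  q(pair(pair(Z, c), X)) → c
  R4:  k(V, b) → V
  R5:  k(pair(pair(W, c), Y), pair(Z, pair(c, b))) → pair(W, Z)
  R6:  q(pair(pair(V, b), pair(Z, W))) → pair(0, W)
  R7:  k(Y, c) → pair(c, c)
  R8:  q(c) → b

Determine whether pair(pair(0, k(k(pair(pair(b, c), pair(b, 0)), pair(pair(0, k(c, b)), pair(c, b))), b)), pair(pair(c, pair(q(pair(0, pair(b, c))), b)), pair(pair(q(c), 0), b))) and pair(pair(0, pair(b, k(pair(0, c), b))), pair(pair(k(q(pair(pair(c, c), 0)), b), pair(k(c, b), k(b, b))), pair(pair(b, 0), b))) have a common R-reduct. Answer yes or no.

Reduce t₁ = pair(pair(0, k(k(pair(pair(b, c), pair(b, 0)), pair(pair(0, k(c, b)), pair(c, b))), b)), pair(pair(c, pair(q(pair(0, pair(b, c))), b)), pair(pair(q(c), 0), b))):
1. pair(pair(0, k(k(pair(pair(b, c), pair(b, 0)), pair(pair(0, k(c, b)), pair(c, b))), b)), pair(pair(c, pair(q(pair(0, pair(b, c))), b)), pair(pair(q(c), 0), b)))  →  pair(pair(0, k(pair(pair(b, c), pair(b, 0)), pair(pair(0, k(c, b)), pair(c, b)))), pair(pair(c, pair(q(pair(0, pair(b, c))), b)), pair(pair(q(c), 0), b)))   [R4 at 1.2]
2. pair(pair(0, k(pair(pair(b, c), pair(b, 0)), pair(pair(0, k(c, b)), pair(c, b)))), pair(pair(c, pair(q(pair(0, pair(b, c))), b)), pair(pair(q(c), 0), b)))  →  pair(pair(0, pair(b, pair(0, k(c, b)))), pair(pair(c, pair(q(pair(0, pair(b, c))), b)), pair(pair(q(c), 0), b)))   [R5 at 1.2]
3. pair(pair(0, pair(b, pair(0, k(c, b)))), pair(pair(c, pair(q(pair(0, pair(b, c))), b)), pair(pair(q(c), 0), b)))  →  pair(pair(0, pair(b, pair(0, c))), pair(pair(c, pair(q(pair(0, pair(b, c))), b)), pair(pair(q(c), 0), b)))   [R4 at 1.2.2.2]
4. pair(pair(0, pair(b, pair(0, c))), pair(pair(c, pair(q(pair(0, pair(b, c))), b)), pair(pair(q(c), 0), b)))  →  pair(pair(0, pair(b, pair(0, c))), pair(pair(c, pair(c, b)), pair(pair(q(c), 0), b)))   [R1 at 2.1.2.1]
5. pair(pair(0, pair(b, pair(0, c))), pair(pair(c, pair(c, b)), pair(pair(q(c), 0), b)))  →  pair(pair(0, pair(b, pair(0, c))), pair(pair(c, pair(c, b)), pair(pair(b, 0), b)))   [R8 at 2.2.1.1]

Reduce t₂ = pair(pair(0, pair(b, k(pair(0, c), b))), pair(pair(k(q(pair(pair(c, c), 0)), b), pair(k(c, b), k(b, b))), pair(pair(b, 0), b))):
1. pair(pair(0, pair(b, k(pair(0, c), b))), pair(pair(k(q(pair(pair(c, c), 0)), b), pair(k(c, b), k(b, b))), pair(pair(b, 0), b)))  →  pair(pair(0, pair(b, pair(0, c))), pair(pair(k(q(pair(pair(c, c), 0)), b), pair(k(c, b), k(b, b))), pair(pair(b, 0), b)))   [R4 at 1.2.2]
2. pair(pair(0, pair(b, pair(0, c))), pair(pair(k(q(pair(pair(c, c), 0)), b), pair(k(c, b), k(b, b))), pair(pair(b, 0), b)))  →  pair(pair(0, pair(b, pair(0, c))), pair(pair(q(pair(pair(c, c), 0)), pair(k(c, b), k(b, b))), pair(pair(b, 0), b)))   [R4 at 2.1.1]
3. pair(pair(0, pair(b, pair(0, c))), pair(pair(q(pair(pair(c, c), 0)), pair(k(c, b), k(b, b))), pair(pair(b, 0), b)))  →  pair(pair(0, pair(b, pair(0, c))), pair(pair(c, pair(k(c, b), k(b, b))), pair(pair(b, 0), b)))   [R3 at 2.1.1]
4. pair(pair(0, pair(b, pair(0, c))), pair(pair(c, pair(k(c, b), k(b, b))), pair(pair(b, 0), b)))  →  pair(pair(0, pair(b, pair(0, c))), pair(pair(c, pair(c, k(b, b))), pair(pair(b, 0), b)))   [R4 at 2.1.2.1]
5. pair(pair(0, pair(b, pair(0, c))), pair(pair(c, pair(c, k(b, b))), pair(pair(b, 0), b)))  →  pair(pair(0, pair(b, pair(0, c))), pair(pair(c, pair(c, b)), pair(pair(b, 0), b)))   [R4 at 2.1.2.2]

yes — NF(t₁) = pair(pair(0, pair(b, pair(0, c))), pair(pair(c, pair(c, b)), pair(pair(b, 0), b))), NF(t₂) = pair(pair(0, pair(b, pair(0, c))), pair(pair(c, pair(c, b)), pair(pair(b, 0), b)))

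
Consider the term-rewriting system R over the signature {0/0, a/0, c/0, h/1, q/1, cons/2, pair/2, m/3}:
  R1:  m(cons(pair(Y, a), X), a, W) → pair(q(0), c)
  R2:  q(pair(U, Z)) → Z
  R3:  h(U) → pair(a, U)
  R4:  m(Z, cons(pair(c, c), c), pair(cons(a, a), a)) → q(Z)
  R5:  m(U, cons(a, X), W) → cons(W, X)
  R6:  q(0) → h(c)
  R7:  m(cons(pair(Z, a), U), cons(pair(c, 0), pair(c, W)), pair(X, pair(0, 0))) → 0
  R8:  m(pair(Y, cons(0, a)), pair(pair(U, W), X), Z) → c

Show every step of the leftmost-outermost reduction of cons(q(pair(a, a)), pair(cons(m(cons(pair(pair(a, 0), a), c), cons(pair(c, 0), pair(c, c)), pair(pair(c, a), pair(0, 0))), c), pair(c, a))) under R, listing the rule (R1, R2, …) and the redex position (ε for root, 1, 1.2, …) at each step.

1. cons(q(pair(a, a)), pair(cons(m(cons(pair(pair(a, 0), a), c), cons(pair(c, 0), pair(c, c)), pair(pair(c, a), pair(0, 0))), c), pair(c, a)))  →  cons(a, pair(cons(m(cons(pair(pair(a, 0), a), c), cons(pair(c, 0), pair(c, c)), pair(pair(c, a), pair(0, 0))), c), pair(c, a)))   [R2 at 1]
2. cons(a, pair(cons(m(cons(pair(pair(a, 0), a), c), cons(pair(c, 0), pair(c, c)), pair(pair(c, a), pair(0, 0))), c), pair(c, a)))  →  cons(a, pair(cons(0, c), pair(c, a)))   [R7 at 2.1.1]

cons(a, pair(cons(0, c), pair(c, a)))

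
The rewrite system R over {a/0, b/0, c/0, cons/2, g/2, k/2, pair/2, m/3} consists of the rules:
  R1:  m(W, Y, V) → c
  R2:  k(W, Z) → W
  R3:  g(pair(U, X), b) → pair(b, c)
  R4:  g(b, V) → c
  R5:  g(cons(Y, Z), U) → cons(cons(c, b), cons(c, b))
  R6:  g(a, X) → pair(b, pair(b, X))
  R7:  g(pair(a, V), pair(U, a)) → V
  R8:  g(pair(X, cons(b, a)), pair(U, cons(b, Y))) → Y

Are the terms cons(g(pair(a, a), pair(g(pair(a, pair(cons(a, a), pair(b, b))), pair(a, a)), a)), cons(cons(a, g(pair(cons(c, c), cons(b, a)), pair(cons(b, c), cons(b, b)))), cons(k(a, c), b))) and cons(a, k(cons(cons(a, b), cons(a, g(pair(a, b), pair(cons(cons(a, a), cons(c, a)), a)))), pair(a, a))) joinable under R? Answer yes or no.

yes — NF(t₁) = cons(a, cons(cons(a, b), cons(a, b))), NF(t₂) = cons(a, cons(cons(a, b), cons(a, b)))

Reduce t₁ = cons(g(pair(a, a), pair(g(pair(a, pair(cons(a, a), pair(b, b))), pair(a, a)), a)), cons(cons(a, g(pair(cons(c, c), cons(b, a)), pair(cons(b, c), cons(b, b)))), cons(k(a, c), b))):
1. cons(g(pair(a, a), pair(g(pair(a, pair(cons(a, a), pair(b, b))), pair(a, a)), a)), cons(cons(a, g(pair(cons(c, c), cons(b, a)), pair(cons(b, c), cons(b, b)))), cons(k(a, c), b)))  →  cons(a, cons(cons(a, g(pair(cons(c, c), cons(b, a)), pair(cons(b, c), cons(b, b)))), cons(k(a, c), b)))   [R7 at 1]
2. cons(a, cons(cons(a, g(pair(cons(c, c), cons(b, a)), pair(cons(b, c), cons(b, b)))), cons(k(a, c), b)))  →  cons(a, cons(cons(a, b), cons(k(a, c), b)))   [R8 at 2.1.2]
3. cons(a, cons(cons(a, b), cons(k(a, c), b)))  →  cons(a, cons(cons(a, b), cons(a, b)))   [R2 at 2.2.1]

Reduce t₂ = cons(a, k(cons(cons(a, b), cons(a, g(pair(a, b), pair(cons(cons(a, a), cons(c, a)), a)))), pair(a, a))):
1. cons(a, k(cons(cons(a, b), cons(a, g(pair(a, b), pair(cons(cons(a, a), cons(c, a)), a)))), pair(a, a)))  →  cons(a, cons(cons(a, b), cons(a, g(pair(a, b), pair(cons(cons(a, a), cons(c, a)), a)))))   [R2 at 2]
2. cons(a, cons(cons(a, b), cons(a, g(pair(a, b), pair(cons(cons(a, a), cons(c, a)), a)))))  →  cons(a, cons(cons(a, b), cons(a, b)))   [R7 at 2.2.2]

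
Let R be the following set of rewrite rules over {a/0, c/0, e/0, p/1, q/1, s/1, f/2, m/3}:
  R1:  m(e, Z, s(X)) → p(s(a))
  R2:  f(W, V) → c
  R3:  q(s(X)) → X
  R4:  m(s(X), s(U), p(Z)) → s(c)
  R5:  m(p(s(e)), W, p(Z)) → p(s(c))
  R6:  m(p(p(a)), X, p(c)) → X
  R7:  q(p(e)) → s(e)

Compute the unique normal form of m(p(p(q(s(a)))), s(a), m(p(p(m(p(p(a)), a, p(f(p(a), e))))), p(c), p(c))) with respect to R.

s(a)

1. m(p(p(q(s(a)))), s(a), m(p(p(m(p(p(a)), a, p(f(p(a), e))))), p(c), p(c)))  →  m(p(p(a)), s(a), m(p(p(m(p(p(a)), a, p(f(p(a), e))))), p(c), p(c)))   [R3 at 1.1.1]
2. m(p(p(a)), s(a), m(p(p(m(p(p(a)), a, p(f(p(a), e))))), p(c), p(c)))  →  m(p(p(a)), s(a), m(p(p(m(p(p(a)), a, p(c)))), p(c), p(c)))   [R2 at 3.1.1.1.3.1]
3. m(p(p(a)), s(a), m(p(p(m(p(p(a)), a, p(c)))), p(c), p(c)))  →  m(p(p(a)), s(a), m(p(p(a)), p(c), p(c)))   [R6 at 3.1.1.1]
4. m(p(p(a)), s(a), m(p(p(a)), p(c), p(c)))  →  m(p(p(a)), s(a), p(c))   [R6 at 3]
5. m(p(p(a)), s(a), p(c))  →  s(a)   [R6 at ε]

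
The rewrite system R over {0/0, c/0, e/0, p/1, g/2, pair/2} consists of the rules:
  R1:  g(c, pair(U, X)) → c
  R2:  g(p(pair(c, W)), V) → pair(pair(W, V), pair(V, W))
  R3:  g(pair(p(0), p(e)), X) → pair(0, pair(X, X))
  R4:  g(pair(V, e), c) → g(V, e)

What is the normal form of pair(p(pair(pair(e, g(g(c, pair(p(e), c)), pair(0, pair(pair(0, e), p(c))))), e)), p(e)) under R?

1. pair(p(pair(pair(e, g(g(c, pair(p(e), c)), pair(0, pair(pair(0, e), p(c))))), e)), p(e))  →  pair(p(pair(pair(e, g(c, pair(0, pair(pair(0, e), p(c))))), e)), p(e))   [R1 at 1.1.1.2.1]
2. pair(p(pair(pair(e, g(c, pair(0, pair(pair(0, e), p(c))))), e)), p(e))  →  pair(p(pair(pair(e, c), e)), p(e))   [R1 at 1.1.1.2]

pair(p(pair(pair(e, c), e)), p(e))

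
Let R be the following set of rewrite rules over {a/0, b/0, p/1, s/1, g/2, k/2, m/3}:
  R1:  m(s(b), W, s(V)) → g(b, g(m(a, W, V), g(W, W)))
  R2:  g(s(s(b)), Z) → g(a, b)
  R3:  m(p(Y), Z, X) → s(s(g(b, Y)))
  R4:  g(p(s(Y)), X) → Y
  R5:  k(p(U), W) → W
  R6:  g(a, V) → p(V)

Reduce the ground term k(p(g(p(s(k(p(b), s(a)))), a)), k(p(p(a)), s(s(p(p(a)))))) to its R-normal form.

s(s(p(p(a))))

1. k(p(g(p(s(k(p(b), s(a)))), a)), k(p(p(a)), s(s(p(p(a))))))  →  k(p(p(a)), s(s(p(p(a)))))   [R5 at ε]
2. k(p(p(a)), s(s(p(p(a)))))  →  s(s(p(p(a))))   [R5 at ε]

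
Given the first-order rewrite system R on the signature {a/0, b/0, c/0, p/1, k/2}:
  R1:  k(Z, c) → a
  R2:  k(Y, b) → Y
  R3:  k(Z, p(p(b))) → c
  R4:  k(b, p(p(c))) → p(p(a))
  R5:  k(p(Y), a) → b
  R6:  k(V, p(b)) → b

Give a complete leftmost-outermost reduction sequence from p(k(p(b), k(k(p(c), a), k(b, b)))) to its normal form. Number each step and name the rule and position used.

p(p(b))

1. p(k(p(b), k(k(p(c), a), k(b, b))))  →  p(k(p(b), k(b, k(b, b))))   [R5 at 1.2.1]
2. p(k(p(b), k(b, k(b, b))))  →  p(k(p(b), k(b, b)))   [R2 at 1.2.2]
3. p(k(p(b), k(b, b)))  →  p(k(p(b), b))   [R2 at 1.2]
4. p(k(p(b), b))  →  p(p(b))   [R2 at 1]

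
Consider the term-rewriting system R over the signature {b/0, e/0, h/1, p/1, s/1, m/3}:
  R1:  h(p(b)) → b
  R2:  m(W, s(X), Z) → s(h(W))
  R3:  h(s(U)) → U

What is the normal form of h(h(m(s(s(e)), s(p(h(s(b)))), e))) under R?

e

1. h(h(m(s(s(e)), s(p(h(s(b)))), e)))  →  h(h(s(h(s(s(e))))))   [R2 at 1.1]
2. h(h(s(h(s(s(e))))))  →  h(h(s(s(e))))   [R3 at 1]
3. h(h(s(s(e))))  →  h(s(e))   [R3 at 1]
4. h(s(e))  →  e   [R3 at ε]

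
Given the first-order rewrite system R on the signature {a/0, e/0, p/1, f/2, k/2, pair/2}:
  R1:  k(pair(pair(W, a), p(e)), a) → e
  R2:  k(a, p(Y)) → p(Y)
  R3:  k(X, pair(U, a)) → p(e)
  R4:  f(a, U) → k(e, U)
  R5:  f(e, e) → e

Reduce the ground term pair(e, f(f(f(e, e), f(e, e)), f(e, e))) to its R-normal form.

1. pair(e, f(f(f(e, e), f(e, e)), f(e, e)))  →  pair(e, f(f(e, f(e, e)), f(e, e)))   [R5 at 2.1.1]
2. pair(e, f(f(e, f(e, e)), f(e, e)))  →  pair(e, f(f(e, e), f(e, e)))   [R5 at 2.1.2]
3. pair(e, f(f(e, e), f(e, e)))  →  pair(e, f(e, f(e, e)))   [R5 at 2.1]
4. pair(e, f(e, f(e, e)))  →  pair(e, f(e, e))   [R5 at 2.2]
5. pair(e, f(e, e))  →  pair(e, e)   [R5 at 2]

pair(e, e)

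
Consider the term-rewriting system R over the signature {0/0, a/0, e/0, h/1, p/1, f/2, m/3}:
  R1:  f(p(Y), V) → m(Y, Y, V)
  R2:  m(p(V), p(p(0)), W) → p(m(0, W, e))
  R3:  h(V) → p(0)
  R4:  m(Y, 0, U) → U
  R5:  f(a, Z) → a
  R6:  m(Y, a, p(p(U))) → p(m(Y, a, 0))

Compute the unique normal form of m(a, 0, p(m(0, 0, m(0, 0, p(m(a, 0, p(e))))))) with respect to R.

1. m(a, 0, p(m(0, 0, m(0, 0, p(m(a, 0, p(e)))))))  →  p(m(0, 0, m(0, 0, p(m(a, 0, p(e))))))   [R4 at ε]
2. p(m(0, 0, m(0, 0, p(m(a, 0, p(e))))))  →  p(m(0, 0, p(m(a, 0, p(e)))))   [R4 at 1]
3. p(m(0, 0, p(m(a, 0, p(e)))))  →  p(p(m(a, 0, p(e))))   [R4 at 1]
4. p(p(m(a, 0, p(e))))  →  p(p(p(e)))   [R4 at 1.1]

p(p(p(e)))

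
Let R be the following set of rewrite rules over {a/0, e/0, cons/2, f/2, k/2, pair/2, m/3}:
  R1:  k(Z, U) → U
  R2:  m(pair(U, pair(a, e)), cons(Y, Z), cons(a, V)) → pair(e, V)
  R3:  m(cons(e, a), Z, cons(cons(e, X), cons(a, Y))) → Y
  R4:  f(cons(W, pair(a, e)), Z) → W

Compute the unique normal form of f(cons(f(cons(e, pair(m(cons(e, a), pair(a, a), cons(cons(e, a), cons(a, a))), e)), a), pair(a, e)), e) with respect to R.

1. f(cons(f(cons(e, pair(m(cons(e, a), pair(a, a), cons(cons(e, a), cons(a, a))), e)), a), pair(a, e)), e)  →  f(cons(e, pair(m(cons(e, a), pair(a, a), cons(cons(e, a), cons(a, a))), e)), a)   [R4 at ε]
2. f(cons(e, pair(m(cons(e, a), pair(a, a), cons(cons(e, a), cons(a, a))), e)), a)  →  f(cons(e, pair(a, e)), a)   [R3 at 1.2.1]
3. f(cons(e, pair(a, e)), a)  →  e   [R4 at ε]

e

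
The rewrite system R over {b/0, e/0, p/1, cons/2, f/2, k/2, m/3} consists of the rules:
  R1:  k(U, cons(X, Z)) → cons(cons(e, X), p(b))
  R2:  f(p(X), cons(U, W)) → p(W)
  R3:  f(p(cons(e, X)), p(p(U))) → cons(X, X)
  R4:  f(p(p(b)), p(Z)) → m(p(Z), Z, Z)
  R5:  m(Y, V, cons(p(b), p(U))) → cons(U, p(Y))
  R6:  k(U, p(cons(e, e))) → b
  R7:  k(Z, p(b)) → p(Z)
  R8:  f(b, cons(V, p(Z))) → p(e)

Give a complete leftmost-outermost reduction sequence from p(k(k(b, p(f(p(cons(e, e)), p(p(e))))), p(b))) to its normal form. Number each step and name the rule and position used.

1. p(k(k(b, p(f(p(cons(e, e)), p(p(e))))), p(b)))  →  p(p(k(b, p(f(p(cons(e, e)), p(p(e)))))))   [R7 at 1]
2. p(p(k(b, p(f(p(cons(e, e)), p(p(e)))))))  →  p(p(k(b, p(cons(e, e)))))   [R3 at 1.1.2.1]
3. p(p(k(b, p(cons(e, e)))))  →  p(p(b))   [R6 at 1.1]

p(p(b))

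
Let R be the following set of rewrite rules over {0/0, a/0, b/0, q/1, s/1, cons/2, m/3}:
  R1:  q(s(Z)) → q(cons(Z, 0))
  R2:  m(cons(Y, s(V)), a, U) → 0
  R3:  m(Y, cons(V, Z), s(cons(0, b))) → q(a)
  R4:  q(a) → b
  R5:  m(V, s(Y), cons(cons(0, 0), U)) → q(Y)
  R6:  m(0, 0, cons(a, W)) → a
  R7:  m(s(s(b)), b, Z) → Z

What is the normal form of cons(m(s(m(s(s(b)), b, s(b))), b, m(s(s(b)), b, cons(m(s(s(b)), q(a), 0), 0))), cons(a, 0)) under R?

cons(cons(0, 0), cons(a, 0))

1. cons(m(s(m(s(s(b)), b, s(b))), b, m(s(s(b)), b, cons(m(s(s(b)), q(a), 0), 0))), cons(a, 0))  →  cons(m(s(s(b)), b, m(s(s(b)), b, cons(m(s(s(b)), q(a), 0), 0))), cons(a, 0))   [R7 at 1.1.1]
2. cons(m(s(s(b)), b, m(s(s(b)), b, cons(m(s(s(b)), q(a), 0), 0))), cons(a, 0))  →  cons(m(s(s(b)), b, cons(m(s(s(b)), q(a), 0), 0)), cons(a, 0))   [R7 at 1]
3. cons(m(s(s(b)), b, cons(m(s(s(b)), q(a), 0), 0)), cons(a, 0))  →  cons(cons(m(s(s(b)), q(a), 0), 0), cons(a, 0))   [R7 at 1]
4. cons(cons(m(s(s(b)), q(a), 0), 0), cons(a, 0))  →  cons(cons(m(s(s(b)), b, 0), 0), cons(a, 0))   [R4 at 1.1.2]
5. cons(cons(m(s(s(b)), b, 0), 0), cons(a, 0))  →  cons(cons(0, 0), cons(a, 0))   [R7 at 1.1]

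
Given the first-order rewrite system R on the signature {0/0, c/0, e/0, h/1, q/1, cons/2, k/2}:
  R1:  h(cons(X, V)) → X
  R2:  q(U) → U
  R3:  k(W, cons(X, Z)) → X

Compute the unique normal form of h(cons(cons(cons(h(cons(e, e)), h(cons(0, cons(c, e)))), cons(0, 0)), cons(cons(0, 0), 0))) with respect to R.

cons(cons(e, 0), cons(0, 0))

1. h(cons(cons(cons(h(cons(e, e)), h(cons(0, cons(c, e)))), cons(0, 0)), cons(cons(0, 0), 0)))  →  cons(cons(h(cons(e, e)), h(cons(0, cons(c, e)))), cons(0, 0))   [R1 at ε]
2. cons(cons(h(cons(e, e)), h(cons(0, cons(c, e)))), cons(0, 0))  →  cons(cons(e, h(cons(0, cons(c, e)))), cons(0, 0))   [R1 at 1.1]
3. cons(cons(e, h(cons(0, cons(c, e)))), cons(0, 0))  →  cons(cons(e, 0), cons(0, 0))   [R1 at 1.2]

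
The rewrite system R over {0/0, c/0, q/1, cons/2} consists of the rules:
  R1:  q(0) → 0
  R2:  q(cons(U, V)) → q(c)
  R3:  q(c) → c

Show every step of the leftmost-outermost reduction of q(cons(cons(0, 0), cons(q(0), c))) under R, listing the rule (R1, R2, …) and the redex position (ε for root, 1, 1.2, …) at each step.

1. q(cons(cons(0, 0), cons(q(0), c)))  →  q(c)   [R2 at ε]
2. q(c)  →  c   [R3 at ε]

c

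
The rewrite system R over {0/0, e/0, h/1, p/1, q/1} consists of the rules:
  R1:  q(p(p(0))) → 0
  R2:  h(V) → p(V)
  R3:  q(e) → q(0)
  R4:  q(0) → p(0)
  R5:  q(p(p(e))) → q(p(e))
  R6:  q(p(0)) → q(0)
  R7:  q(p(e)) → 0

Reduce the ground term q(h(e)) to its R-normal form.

0

1. q(h(e))  →  q(p(e))   [R2 at 1]
2. q(p(e))  →  0   [R7 at ε]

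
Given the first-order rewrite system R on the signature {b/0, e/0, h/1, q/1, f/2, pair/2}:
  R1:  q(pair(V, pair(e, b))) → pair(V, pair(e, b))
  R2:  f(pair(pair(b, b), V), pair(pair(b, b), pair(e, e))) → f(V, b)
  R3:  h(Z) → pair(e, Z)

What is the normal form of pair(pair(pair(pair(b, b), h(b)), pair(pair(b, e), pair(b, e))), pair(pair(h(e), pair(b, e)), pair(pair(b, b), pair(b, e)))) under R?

1. pair(pair(pair(pair(b, b), h(b)), pair(pair(b, e), pair(b, e))), pair(pair(h(e), pair(b, e)), pair(pair(b, b), pair(b, e))))  →  pair(pair(pair(pair(b, b), pair(e, b)), pair(pair(b, e), pair(b, e))), pair(pair(h(e), pair(b, e)), pair(pair(b, b), pair(b, e))))   [R3 at 1.1.2]
2. pair(pair(pair(pair(b, b), pair(e, b)), pair(pair(b, e), pair(b, e))), pair(pair(h(e), pair(b, e)), pair(pair(b, b), pair(b, e))))  →  pair(pair(pair(pair(b, b), pair(e, b)), pair(pair(b, e), pair(b, e))), pair(pair(pair(e, e), pair(b, e)), pair(pair(b, b), pair(b, e))))   [R3 at 2.1.1]

pair(pair(pair(pair(b, b), pair(e, b)), pair(pair(b, e), pair(b, e))), pair(pair(pair(e, e), pair(b, e)), pair(pair(b, b), pair(b, e))))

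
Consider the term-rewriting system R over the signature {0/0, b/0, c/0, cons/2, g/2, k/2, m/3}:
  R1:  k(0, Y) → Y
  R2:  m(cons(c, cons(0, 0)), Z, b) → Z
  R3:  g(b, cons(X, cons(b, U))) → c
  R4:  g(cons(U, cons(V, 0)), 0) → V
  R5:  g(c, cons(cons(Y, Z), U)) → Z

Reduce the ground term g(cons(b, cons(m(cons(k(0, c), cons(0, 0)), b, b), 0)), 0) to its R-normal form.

1. g(cons(b, cons(m(cons(k(0, c), cons(0, 0)), b, b), 0)), 0)  →  m(cons(k(0, c), cons(0, 0)), b, b)   [R4 at ε]
2. m(cons(k(0, c), cons(0, 0)), b, b)  →  m(cons(c, cons(0, 0)), b, b)   [R1 at 1.1]
3. m(cons(c, cons(0, 0)), b, b)  →  b   [R2 at ε]

b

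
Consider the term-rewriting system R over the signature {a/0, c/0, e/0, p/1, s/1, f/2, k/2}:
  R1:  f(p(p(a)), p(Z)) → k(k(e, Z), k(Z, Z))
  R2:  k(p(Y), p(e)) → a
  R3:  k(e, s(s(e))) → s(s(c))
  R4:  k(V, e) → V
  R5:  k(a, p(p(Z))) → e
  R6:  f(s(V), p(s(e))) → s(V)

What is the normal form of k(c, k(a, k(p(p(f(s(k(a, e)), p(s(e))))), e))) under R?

1. k(c, k(a, k(p(p(f(s(k(a, e)), p(s(e))))), e)))  →  k(c, k(a, p(p(f(s(k(a, e)), p(s(e)))))))   [R4 at 2.2]
2. k(c, k(a, p(p(f(s(k(a, e)), p(s(e)))))))  →  k(c, e)   [R5 at 2]
3. k(c, e)  →  c   [R4 at ε]

c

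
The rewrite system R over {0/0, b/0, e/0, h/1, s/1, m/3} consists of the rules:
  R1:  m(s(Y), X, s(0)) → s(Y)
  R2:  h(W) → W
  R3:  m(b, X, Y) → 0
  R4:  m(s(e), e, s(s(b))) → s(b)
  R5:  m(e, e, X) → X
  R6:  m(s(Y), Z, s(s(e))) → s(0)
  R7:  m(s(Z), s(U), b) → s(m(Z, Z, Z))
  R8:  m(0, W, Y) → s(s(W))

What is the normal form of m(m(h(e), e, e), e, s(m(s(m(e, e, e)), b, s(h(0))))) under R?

s(s(e))

1. m(m(h(e), e, e), e, s(m(s(m(e, e, e)), b, s(h(0)))))  →  m(m(e, e, e), e, s(m(s(m(e, e, e)), b, s(h(0)))))   [R2 at 1.1]
2. m(m(e, e, e), e, s(m(s(m(e, e, e)), b, s(h(0)))))  →  m(e, e, s(m(s(m(e, e, e)), b, s(h(0)))))   [R5 at 1]
3. m(e, e, s(m(s(m(e, e, e)), b, s(h(0)))))  →  s(m(s(m(e, e, e)), b, s(h(0))))   [R5 at ε]
4. s(m(s(m(e, e, e)), b, s(h(0))))  →  s(m(s(e), b, s(h(0))))   [R5 at 1.1.1]
5. s(m(s(e), b, s(h(0))))  →  s(m(s(e), b, s(0)))   [R2 at 1.3.1]
6. s(m(s(e), b, s(0)))  →  s(s(e))   [R1 at 1]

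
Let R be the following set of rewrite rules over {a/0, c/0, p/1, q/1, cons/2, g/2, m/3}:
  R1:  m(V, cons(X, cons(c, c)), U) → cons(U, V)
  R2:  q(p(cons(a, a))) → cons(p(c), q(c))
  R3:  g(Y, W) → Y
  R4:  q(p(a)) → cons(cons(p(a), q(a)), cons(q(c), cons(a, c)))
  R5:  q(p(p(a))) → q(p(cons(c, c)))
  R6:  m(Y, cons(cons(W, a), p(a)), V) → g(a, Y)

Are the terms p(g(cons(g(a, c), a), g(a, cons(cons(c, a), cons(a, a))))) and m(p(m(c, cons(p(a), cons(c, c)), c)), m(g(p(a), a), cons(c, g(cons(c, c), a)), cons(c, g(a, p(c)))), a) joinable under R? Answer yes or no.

no — NF(t₁) = p(cons(a, a)), NF(t₂) = a

Reduce t₁ = p(g(cons(g(a, c), a), g(a, cons(cons(c, a), cons(a, a))))):
1. p(g(cons(g(a, c), a), g(a, cons(cons(c, a), cons(a, a)))))  →  p(cons(g(a, c), a))   [R3 at 1]
2. p(cons(g(a, c), a))  →  p(cons(a, a))   [R3 at 1.1]

Reduce t₂ = m(p(m(c, cons(p(a), cons(c, c)), c)), m(g(p(a), a), cons(c, g(cons(c, c), a)), cons(c, g(a, p(c)))), a):
1. m(p(m(c, cons(p(a), cons(c, c)), c)), m(g(p(a), a), cons(c, g(cons(c, c), a)), cons(c, g(a, p(c)))), a)  →  m(p(cons(c, c)), m(g(p(a), a), cons(c, g(cons(c, c), a)), cons(c, g(a, p(c)))), a)   [R1 at 1.1]
2. m(p(cons(c, c)), m(g(p(a), a), cons(c, g(cons(c, c), a)), cons(c, g(a, p(c)))), a)  →  m(p(cons(c, c)), m(p(a), cons(c, g(cons(c, c), a)), cons(c, g(a, p(c)))), a)   [R3 at 2.1]
3. m(p(cons(c, c)), m(p(a), cons(c, g(cons(c, c), a)), cons(c, g(a, p(c)))), a)  →  m(p(cons(c, c)), m(p(a), cons(c, cons(c, c)), cons(c, g(a, p(c)))), a)   [R3 at 2.2.2]
4. m(p(cons(c, c)), m(p(a), cons(c, cons(c, c)), cons(c, g(a, p(c)))), a)  →  m(p(cons(c, c)), cons(cons(c, g(a, p(c))), p(a)), a)   [R1 at 2]
5. m(p(cons(c, c)), cons(cons(c, g(a, p(c))), p(a)), a)  →  m(p(cons(c, c)), cons(cons(c, a), p(a)), a)   [R3 at 2.1.2]
6. m(p(cons(c, c)), cons(cons(c, a), p(a)), a)  →  g(a, p(cons(c, c)))   [R6 at ε]
7. g(a, p(cons(c, c)))  →  a   [R3 at ε]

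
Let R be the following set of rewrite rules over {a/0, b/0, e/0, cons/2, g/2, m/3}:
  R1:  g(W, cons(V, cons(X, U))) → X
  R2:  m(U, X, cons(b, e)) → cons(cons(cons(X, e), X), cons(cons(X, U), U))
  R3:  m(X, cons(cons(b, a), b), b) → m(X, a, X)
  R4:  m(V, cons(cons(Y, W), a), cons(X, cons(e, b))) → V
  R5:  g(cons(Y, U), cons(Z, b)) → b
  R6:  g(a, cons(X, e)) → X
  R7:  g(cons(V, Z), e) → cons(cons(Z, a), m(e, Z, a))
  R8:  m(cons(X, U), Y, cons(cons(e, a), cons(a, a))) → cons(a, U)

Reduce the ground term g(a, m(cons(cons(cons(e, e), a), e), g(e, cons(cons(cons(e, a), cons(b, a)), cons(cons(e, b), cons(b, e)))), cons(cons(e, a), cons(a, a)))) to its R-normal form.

a

1. g(a, m(cons(cons(cons(e, e), a), e), g(e, cons(cons(cons(e, a), cons(b, a)), cons(cons(e, b), cons(b, e)))), cons(cons(e, a), cons(a, a))))  →  g(a, cons(a, e))   [R8 at 2]
2. g(a, cons(a, e))  →  a   [R6 at ε]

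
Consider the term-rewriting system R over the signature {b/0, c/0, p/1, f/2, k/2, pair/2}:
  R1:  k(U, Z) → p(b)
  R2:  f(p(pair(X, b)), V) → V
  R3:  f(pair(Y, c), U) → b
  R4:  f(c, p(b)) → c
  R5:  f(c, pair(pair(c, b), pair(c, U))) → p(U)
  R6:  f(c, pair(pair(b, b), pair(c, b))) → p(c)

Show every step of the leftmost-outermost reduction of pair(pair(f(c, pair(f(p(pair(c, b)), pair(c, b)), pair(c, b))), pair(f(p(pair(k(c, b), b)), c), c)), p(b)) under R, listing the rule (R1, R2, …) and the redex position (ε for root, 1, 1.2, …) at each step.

1. pair(pair(f(c, pair(f(p(pair(c, b)), pair(c, b)), pair(c, b))), pair(f(p(pair(k(c, b), b)), c), c)), p(b))  →  pair(pair(f(c, pair(pair(c, b), pair(c, b))), pair(f(p(pair(k(c, b), b)), c), c)), p(b))   [R2 at 1.1.2.1]
2. pair(pair(f(c, pair(pair(c, b), pair(c, b))), pair(f(p(pair(k(c, b), b)), c), c)), p(b))  →  pair(pair(p(b), pair(f(p(pair(k(c, b), b)), c), c)), p(b))   [R5 at 1.1]
3. pair(pair(p(b), pair(f(p(pair(k(c, b), b)), c), c)), p(b))  →  pair(pair(p(b), pair(c, c)), p(b))   [R2 at 1.2.1]

pair(pair(p(b), pair(c, c)), p(b))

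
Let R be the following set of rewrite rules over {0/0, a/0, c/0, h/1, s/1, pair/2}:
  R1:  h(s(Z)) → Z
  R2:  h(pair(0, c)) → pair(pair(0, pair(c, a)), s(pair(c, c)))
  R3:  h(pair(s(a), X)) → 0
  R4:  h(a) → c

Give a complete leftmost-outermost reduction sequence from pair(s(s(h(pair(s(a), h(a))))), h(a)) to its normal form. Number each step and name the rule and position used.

pair(s(s(0)), c)

1. pair(s(s(h(pair(s(a), h(a))))), h(a))  →  pair(s(s(0)), h(a))   [R3 at 1.1.1]
2. pair(s(s(0)), h(a))  →  pair(s(s(0)), c)   [R4 at 2]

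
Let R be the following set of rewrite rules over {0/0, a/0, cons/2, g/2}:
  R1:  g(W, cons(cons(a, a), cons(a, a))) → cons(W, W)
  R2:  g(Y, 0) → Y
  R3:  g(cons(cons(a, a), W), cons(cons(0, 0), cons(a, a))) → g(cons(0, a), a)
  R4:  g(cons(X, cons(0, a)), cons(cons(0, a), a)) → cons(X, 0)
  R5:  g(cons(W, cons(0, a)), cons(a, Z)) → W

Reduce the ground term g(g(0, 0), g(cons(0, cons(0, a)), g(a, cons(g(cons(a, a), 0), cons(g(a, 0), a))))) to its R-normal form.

1. g(g(0, 0), g(cons(0, cons(0, a)), g(a, cons(g(cons(a, a), 0), cons(g(a, 0), a)))))  →  g(0, g(cons(0, cons(0, a)), g(a, cons(g(cons(a, a), 0), cons(g(a, 0), a)))))   [R2 at 1]
2. g(0, g(cons(0, cons(0, a)), g(a, cons(g(cons(a, a), 0), cons(g(a, 0), a)))))  →  g(0, g(cons(0, cons(0, a)), g(a, cons(cons(a, a), cons(g(a, 0), a)))))   [R2 at 2.2.2.1]
3. g(0, g(cons(0, cons(0, a)), g(a, cons(cons(a, a), cons(g(a, 0), a)))))  →  g(0, g(cons(0, cons(0, a)), g(a, cons(cons(a, a), cons(a, a)))))   [R2 at 2.2.2.2.1]
4. g(0, g(cons(0, cons(0, a)), g(a, cons(cons(a, a), cons(a, a)))))  →  g(0, g(cons(0, cons(0, a)), cons(a, a)))   [R1 at 2.2]
5. g(0, g(cons(0, cons(0, a)), cons(a, a)))  →  g(0, 0)   [R5 at 2]
6. g(0, 0)  →  0   [R2 at ε]

0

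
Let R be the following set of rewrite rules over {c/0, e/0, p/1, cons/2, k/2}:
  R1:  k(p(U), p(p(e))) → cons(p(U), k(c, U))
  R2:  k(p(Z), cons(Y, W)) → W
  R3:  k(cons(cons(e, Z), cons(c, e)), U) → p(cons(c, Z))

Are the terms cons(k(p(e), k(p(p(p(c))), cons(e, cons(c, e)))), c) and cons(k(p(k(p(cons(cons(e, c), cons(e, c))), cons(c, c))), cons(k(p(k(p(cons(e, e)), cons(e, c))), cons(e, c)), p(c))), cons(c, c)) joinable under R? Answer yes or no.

no — NF(t₁) = cons(e, c), NF(t₂) = cons(p(c), cons(c, c))

Reduce t₁ = cons(k(p(e), k(p(p(p(c))), cons(e, cons(c, e)))), c):
1. cons(k(p(e), k(p(p(p(c))), cons(e, cons(c, e)))), c)  →  cons(k(p(e), cons(c, e)), c)   [R2 at 1.2]
2. cons(k(p(e), cons(c, e)), c)  →  cons(e, c)   [R2 at 1]

Reduce t₂ = cons(k(p(k(p(cons(cons(e, c), cons(e, c))), cons(c, c))), cons(k(p(k(p(cons(e, e)), cons(e, c))), cons(e, c)), p(c))), cons(c, c)):
1. cons(k(p(k(p(cons(cons(e, c), cons(e, c))), cons(c, c))), cons(k(p(k(p(cons(e, e)), cons(e, c))), cons(e, c)), p(c))), cons(c, c))  →  cons(p(c), cons(c, c))   [R2 at 1]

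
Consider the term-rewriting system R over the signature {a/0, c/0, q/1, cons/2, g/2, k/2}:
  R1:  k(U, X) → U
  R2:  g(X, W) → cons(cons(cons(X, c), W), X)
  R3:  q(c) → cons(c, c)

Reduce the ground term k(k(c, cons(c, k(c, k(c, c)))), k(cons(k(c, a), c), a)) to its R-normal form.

c

1. k(k(c, cons(c, k(c, k(c, c)))), k(cons(k(c, a), c), a))  →  k(c, cons(c, k(c, k(c, c))))   [R1 at ε]
2. k(c, cons(c, k(c, k(c, c))))  →  c   [R1 at ε]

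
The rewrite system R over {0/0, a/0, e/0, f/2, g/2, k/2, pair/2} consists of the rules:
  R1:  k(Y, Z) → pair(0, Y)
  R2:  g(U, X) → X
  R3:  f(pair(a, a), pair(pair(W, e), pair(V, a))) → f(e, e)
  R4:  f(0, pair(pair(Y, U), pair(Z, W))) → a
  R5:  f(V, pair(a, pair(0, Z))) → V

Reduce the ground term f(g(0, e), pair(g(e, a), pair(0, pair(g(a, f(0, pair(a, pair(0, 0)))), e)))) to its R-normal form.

e

1. f(g(0, e), pair(g(e, a), pair(0, pair(g(a, f(0, pair(a, pair(0, 0)))), e))))  →  f(e, pair(g(e, a), pair(0, pair(g(a, f(0, pair(a, pair(0, 0)))), e))))   [R2 at 1]
2. f(e, pair(g(e, a), pair(0, pair(g(a, f(0, pair(a, pair(0, 0)))), e))))  →  f(e, pair(a, pair(0, pair(g(a, f(0, pair(a, pair(0, 0)))), e))))   [R2 at 2.1]
3. f(e, pair(a, pair(0, pair(g(a, f(0, pair(a, pair(0, 0)))), e))))  →  e   [R5 at ε]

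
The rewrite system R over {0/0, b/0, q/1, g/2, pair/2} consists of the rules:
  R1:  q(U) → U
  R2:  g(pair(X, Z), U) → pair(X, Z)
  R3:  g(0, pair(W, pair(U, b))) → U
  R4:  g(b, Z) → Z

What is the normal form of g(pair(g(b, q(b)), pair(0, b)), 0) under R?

1. g(pair(g(b, q(b)), pair(0, b)), 0)  →  pair(g(b, q(b)), pair(0, b))   [R2 at ε]
2. pair(g(b, q(b)), pair(0, b))  →  pair(q(b), pair(0, b))   [R4 at 1]
3. pair(q(b), pair(0, b))  →  pair(b, pair(0, b))   [R1 at 1]

pair(b, pair(0, b))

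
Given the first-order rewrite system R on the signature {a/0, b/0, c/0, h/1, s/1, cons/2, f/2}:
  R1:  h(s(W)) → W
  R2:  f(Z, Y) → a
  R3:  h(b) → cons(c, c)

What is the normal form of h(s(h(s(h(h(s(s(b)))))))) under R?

1. h(s(h(s(h(h(s(s(b))))))))  →  h(s(h(h(s(s(b))))))   [R1 at ε]
2. h(s(h(h(s(s(b))))))  →  h(h(s(s(b))))   [R1 at ε]
3. h(h(s(s(b))))  →  h(s(b))   [R1 at 1]
4. h(s(b))  →  b   [R1 at ε]

b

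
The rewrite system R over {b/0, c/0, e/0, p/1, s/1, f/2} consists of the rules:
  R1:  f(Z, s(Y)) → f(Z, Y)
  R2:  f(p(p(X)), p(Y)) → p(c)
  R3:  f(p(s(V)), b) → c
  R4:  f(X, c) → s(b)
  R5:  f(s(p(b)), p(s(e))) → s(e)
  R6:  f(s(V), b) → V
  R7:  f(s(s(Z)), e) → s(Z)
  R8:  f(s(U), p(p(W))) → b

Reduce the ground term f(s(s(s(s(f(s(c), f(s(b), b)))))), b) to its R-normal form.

s(s(s(c)))

1. f(s(s(s(s(f(s(c), f(s(b), b)))))), b)  →  s(s(s(f(s(c), f(s(b), b)))))   [R6 at ε]
2. s(s(s(f(s(c), f(s(b), b)))))  →  s(s(s(f(s(c), b))))   [R6 at 1.1.1.2]
3. s(s(s(f(s(c), b))))  →  s(s(s(c)))   [R6 at 1.1.1]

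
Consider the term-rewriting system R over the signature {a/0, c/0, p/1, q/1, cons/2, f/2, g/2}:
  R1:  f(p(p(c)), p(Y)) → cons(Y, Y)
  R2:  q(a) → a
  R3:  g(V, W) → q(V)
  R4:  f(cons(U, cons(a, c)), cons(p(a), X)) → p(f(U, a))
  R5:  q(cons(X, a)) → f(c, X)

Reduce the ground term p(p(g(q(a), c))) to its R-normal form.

1. p(p(g(q(a), c)))  →  p(p(q(q(a))))   [R3 at 1.1]
2. p(p(q(q(a))))  →  p(p(q(a)))   [R2 at 1.1.1]
3. p(p(q(a)))  →  p(p(a))   [R2 at 1.1]

p(p(a))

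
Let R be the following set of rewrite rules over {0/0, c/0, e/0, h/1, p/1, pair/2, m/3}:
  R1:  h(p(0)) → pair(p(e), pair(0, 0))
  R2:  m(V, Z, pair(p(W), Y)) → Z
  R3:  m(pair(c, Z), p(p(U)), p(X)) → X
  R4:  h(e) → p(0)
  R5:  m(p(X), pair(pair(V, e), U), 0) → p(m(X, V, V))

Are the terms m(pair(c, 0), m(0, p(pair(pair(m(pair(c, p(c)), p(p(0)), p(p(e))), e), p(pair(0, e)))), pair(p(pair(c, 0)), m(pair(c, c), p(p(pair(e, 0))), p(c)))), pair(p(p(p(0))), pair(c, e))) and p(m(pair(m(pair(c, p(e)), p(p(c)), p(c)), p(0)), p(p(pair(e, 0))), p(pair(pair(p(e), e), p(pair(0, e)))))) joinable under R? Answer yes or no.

yes — NF(t₁) = p(pair(pair(p(e), e), p(pair(0, e)))), NF(t₂) = p(pair(pair(p(e), e), p(pair(0, e))))

Reduce t₁ = m(pair(c, 0), m(0, p(pair(pair(m(pair(c, p(c)), p(p(0)), p(p(e))), e), p(pair(0, e)))), pair(p(pair(c, 0)), m(pair(c, c), p(p(pair(e, 0))), p(c)))), pair(p(p(p(0))), pair(c, e))):
1. m(pair(c, 0), m(0, p(pair(pair(m(pair(c, p(c)), p(p(0)), p(p(e))), e), p(pair(0, e)))), pair(p(pair(c, 0)), m(pair(c, c), p(p(pair(e, 0))), p(c)))), pair(p(p(p(0))), pair(c, e)))  →  m(0, p(pair(pair(m(pair(c, p(c)), p(p(0)), p(p(e))), e), p(pair(0, e)))), pair(p(pair(c, 0)), m(pair(c, c), p(p(pair(e, 0))), p(c))))   [R2 at ε]
2. m(0, p(pair(pair(m(pair(c, p(c)), p(p(0)), p(p(e))), e), p(pair(0, e)))), pair(p(pair(c, 0)), m(pair(c, c), p(p(pair(e, 0))), p(c))))  →  p(pair(pair(m(pair(c, p(c)), p(p(0)), p(p(e))), e), p(pair(0, e))))   [R2 at ε]
3. p(pair(pair(m(pair(c, p(c)), p(p(0)), p(p(e))), e), p(pair(0, e))))  →  p(pair(pair(p(e), e), p(pair(0, e))))   [R3 at 1.1.1]

Reduce t₂ = p(m(pair(m(pair(c, p(e)), p(p(c)), p(c)), p(0)), p(p(pair(e, 0))), p(pair(pair(p(e), e), p(pair(0, e)))))):
1. p(m(pair(m(pair(c, p(e)), p(p(c)), p(c)), p(0)), p(p(pair(e, 0))), p(pair(pair(p(e), e), p(pair(0, e))))))  →  p(m(pair(c, p(0)), p(p(pair(e, 0))), p(pair(pair(p(e), e), p(pair(0, e))))))   [R3 at 1.1.1]
2. p(m(pair(c, p(0)), p(p(pair(e, 0))), p(pair(pair(p(e), e), p(pair(0, e))))))  →  p(pair(pair(p(e), e), p(pair(0, e))))   [R3 at 1]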